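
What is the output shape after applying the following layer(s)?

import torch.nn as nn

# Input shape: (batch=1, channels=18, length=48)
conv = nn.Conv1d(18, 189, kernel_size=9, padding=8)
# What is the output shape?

Input shape: (1, 18, 48)
Output shape: (1, 189, 56)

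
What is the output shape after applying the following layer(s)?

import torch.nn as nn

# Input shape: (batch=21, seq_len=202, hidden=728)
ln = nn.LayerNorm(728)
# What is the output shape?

Input shape: (21, 202, 728)
Output shape: (21, 202, 728)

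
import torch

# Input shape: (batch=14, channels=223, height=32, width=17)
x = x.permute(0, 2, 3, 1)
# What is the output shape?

Input shape: (14, 223, 32, 17)
Output shape: (14, 32, 17, 223)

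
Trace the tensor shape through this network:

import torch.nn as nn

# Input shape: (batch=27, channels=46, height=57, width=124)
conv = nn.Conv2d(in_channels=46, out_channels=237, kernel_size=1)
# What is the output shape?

Input shape: (27, 46, 57, 124)
Output shape: (27, 237, 57, 124)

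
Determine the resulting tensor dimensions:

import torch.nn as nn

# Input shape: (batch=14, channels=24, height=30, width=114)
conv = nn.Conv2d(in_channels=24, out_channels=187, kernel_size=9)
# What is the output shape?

Input shape: (14, 24, 30, 114)
Output shape: (14, 187, 22, 106)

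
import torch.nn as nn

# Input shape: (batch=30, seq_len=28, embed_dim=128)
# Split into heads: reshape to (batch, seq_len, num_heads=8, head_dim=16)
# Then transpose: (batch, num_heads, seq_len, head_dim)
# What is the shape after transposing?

Input shape: (30, 28, 128)
  -> after reshape: (30, 28, 8, 16)
Output shape: (30, 8, 28, 16)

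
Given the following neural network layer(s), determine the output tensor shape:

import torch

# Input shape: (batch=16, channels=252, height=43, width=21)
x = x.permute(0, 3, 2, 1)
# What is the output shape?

Input shape: (16, 252, 43, 21)
Output shape: (16, 21, 43, 252)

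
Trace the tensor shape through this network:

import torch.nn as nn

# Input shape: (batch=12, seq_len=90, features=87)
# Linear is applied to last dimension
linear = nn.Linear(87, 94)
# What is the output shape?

Input shape: (12, 90, 87)
Output shape: (12, 90, 94)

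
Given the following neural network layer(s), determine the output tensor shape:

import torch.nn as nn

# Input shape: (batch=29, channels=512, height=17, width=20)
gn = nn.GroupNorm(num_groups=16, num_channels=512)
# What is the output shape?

Input shape: (29, 512, 17, 20)
Output shape: (29, 512, 17, 20)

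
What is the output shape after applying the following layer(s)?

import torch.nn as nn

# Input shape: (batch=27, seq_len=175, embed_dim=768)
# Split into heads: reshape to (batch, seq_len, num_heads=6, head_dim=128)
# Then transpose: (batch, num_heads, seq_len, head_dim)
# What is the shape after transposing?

Input shape: (27, 175, 768)
  -> after reshape: (27, 175, 6, 128)
Output shape: (27, 6, 175, 128)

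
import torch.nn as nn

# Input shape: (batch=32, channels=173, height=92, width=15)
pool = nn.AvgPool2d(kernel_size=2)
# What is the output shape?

Input shape: (32, 173, 92, 15)
Output shape: (32, 173, 46, 7)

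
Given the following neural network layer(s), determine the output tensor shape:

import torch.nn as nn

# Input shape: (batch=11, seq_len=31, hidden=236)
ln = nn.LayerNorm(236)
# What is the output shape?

Input shape: (11, 31, 236)
Output shape: (11, 31, 236)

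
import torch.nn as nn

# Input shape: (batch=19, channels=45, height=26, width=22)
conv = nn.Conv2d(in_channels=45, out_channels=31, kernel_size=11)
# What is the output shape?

Input shape: (19, 45, 26, 22)
Output shape: (19, 31, 16, 12)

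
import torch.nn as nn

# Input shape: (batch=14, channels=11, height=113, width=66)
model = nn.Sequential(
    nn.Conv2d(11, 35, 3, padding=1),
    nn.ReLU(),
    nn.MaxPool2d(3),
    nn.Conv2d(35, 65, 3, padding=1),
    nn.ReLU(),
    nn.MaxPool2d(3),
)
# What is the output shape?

Input shape: (14, 11, 113, 66)
  -> after first Conv2d: (14, 35, 113, 66)
  -> after first MaxPool2d: (14, 35, 37, 22)
  -> after second Conv2d: (14, 65, 37, 22)
Output shape: (14, 65, 12, 7)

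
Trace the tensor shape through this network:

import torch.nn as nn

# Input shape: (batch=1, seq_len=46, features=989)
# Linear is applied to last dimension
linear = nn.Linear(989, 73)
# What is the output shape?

Input shape: (1, 46, 989)
Output shape: (1, 46, 73)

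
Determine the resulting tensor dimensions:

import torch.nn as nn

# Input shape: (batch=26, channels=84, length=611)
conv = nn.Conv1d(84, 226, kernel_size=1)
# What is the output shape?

Input shape: (26, 84, 611)
Output shape: (26, 226, 611)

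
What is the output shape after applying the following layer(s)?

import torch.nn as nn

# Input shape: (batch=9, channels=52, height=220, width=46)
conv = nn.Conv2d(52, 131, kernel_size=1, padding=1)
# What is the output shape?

Input shape: (9, 52, 220, 46)
Output shape: (9, 131, 222, 48)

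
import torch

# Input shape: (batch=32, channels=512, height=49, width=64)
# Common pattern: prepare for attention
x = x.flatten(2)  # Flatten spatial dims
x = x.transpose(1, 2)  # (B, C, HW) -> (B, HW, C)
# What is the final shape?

Input shape: (32, 512, 49, 64)
  -> after flatten(2): (32, 512, 3136)
Output shape: (32, 3136, 512)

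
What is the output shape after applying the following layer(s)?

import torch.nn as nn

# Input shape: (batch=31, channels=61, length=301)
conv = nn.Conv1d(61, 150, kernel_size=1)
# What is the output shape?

Input shape: (31, 61, 301)
Output shape: (31, 150, 301)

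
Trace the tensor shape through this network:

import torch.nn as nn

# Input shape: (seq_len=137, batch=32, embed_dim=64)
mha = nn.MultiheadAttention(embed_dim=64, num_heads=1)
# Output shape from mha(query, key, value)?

Input shape: (137, 32, 64)
Output shape: (137, 32, 64)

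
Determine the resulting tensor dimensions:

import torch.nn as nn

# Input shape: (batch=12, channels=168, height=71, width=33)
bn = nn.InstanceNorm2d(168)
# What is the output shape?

Input shape: (12, 168, 71, 33)
Output shape: (12, 168, 71, 33)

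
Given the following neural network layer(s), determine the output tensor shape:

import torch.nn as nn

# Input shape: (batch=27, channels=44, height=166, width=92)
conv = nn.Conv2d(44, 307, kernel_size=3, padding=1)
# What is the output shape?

Input shape: (27, 44, 166, 92)
Output shape: (27, 307, 166, 92)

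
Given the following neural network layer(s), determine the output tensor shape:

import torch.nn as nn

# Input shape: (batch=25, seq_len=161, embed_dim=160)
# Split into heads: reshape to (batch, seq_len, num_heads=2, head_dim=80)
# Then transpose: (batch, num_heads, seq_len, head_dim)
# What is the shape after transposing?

Input shape: (25, 161, 160)
  -> after reshape: (25, 161, 2, 80)
Output shape: (25, 2, 161, 80)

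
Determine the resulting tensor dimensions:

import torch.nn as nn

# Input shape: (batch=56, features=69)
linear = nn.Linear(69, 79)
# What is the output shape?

Input shape: (56, 69)
Output shape: (56, 79)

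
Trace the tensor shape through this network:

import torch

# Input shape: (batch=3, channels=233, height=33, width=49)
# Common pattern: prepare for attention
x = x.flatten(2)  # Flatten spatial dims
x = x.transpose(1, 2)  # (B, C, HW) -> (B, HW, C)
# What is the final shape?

Input shape: (3, 233, 33, 49)
  -> after flatten(2): (3, 233, 1617)
Output shape: (3, 1617, 233)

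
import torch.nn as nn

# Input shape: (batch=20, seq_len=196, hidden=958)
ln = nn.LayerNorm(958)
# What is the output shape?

Input shape: (20, 196, 958)
Output shape: (20, 196, 958)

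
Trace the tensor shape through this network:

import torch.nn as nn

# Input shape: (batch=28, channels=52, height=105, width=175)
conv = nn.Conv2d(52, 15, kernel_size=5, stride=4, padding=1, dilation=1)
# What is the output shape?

Input shape: (28, 52, 105, 175)
Output shape: (28, 15, 26, 44)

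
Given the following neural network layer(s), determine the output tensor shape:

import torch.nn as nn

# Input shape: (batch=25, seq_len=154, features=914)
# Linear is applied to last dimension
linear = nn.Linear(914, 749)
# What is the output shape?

Input shape: (25, 154, 914)
Output shape: (25, 154, 749)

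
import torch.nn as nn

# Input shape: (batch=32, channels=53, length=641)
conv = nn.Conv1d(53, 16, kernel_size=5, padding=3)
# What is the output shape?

Input shape: (32, 53, 641)
Output shape: (32, 16, 643)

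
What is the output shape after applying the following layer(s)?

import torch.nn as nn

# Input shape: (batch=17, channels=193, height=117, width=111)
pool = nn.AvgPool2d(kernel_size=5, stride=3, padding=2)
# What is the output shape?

Input shape: (17, 193, 117, 111)
Output shape: (17, 193, 39, 37)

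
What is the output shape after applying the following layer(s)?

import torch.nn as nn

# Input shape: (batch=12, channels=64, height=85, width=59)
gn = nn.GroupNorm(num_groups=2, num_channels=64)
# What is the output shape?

Input shape: (12, 64, 85, 59)
Output shape: (12, 64, 85, 59)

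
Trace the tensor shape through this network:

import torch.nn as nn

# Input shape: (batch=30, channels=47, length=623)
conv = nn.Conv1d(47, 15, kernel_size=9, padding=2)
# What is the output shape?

Input shape: (30, 47, 623)
Output shape: (30, 15, 619)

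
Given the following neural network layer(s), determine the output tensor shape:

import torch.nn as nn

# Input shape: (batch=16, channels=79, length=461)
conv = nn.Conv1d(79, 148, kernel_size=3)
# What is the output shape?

Input shape: (16, 79, 461)
Output shape: (16, 148, 459)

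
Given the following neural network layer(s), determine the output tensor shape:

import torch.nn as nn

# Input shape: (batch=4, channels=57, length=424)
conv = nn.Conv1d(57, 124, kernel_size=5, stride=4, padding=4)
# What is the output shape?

Input shape: (4, 57, 424)
Output shape: (4, 124, 107)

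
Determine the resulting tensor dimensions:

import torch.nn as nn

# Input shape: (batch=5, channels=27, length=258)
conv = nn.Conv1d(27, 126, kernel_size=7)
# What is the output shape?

Input shape: (5, 27, 258)
Output shape: (5, 126, 252)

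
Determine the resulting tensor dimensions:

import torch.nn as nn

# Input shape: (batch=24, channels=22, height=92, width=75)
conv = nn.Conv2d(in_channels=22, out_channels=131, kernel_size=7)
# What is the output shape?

Input shape: (24, 22, 92, 75)
Output shape: (24, 131, 86, 69)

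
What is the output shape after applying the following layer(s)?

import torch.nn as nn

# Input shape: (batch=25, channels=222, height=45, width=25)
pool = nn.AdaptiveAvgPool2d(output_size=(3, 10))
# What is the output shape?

Input shape: (25, 222, 45, 25)
Output shape: (25, 222, 3, 10)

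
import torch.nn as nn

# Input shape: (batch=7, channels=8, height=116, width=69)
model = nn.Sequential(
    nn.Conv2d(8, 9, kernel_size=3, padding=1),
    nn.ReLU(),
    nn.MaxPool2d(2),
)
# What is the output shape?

Input shape: (7, 8, 116, 69)
  -> after Conv2d: (7, 9, 116, 69)
  -> after ReLU: (7, 9, 116, 69)
Output shape: (7, 9, 58, 34)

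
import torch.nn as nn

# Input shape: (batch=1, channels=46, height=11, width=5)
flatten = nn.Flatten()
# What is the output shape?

Input shape: (1, 46, 11, 5)
Output shape: (1, 2530)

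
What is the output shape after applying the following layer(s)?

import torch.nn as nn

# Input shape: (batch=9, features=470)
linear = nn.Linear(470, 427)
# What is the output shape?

Input shape: (9, 470)
Output shape: (9, 427)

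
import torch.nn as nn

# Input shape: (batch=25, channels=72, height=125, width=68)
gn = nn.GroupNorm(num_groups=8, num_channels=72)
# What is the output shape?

Input shape: (25, 72, 125, 68)
Output shape: (25, 72, 125, 68)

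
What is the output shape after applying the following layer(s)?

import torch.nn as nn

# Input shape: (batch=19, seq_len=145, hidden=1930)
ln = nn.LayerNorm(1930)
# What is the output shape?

Input shape: (19, 145, 1930)
Output shape: (19, 145, 1930)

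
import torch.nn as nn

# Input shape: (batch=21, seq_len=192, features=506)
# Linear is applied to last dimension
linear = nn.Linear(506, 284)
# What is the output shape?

Input shape: (21, 192, 506)
Output shape: (21, 192, 284)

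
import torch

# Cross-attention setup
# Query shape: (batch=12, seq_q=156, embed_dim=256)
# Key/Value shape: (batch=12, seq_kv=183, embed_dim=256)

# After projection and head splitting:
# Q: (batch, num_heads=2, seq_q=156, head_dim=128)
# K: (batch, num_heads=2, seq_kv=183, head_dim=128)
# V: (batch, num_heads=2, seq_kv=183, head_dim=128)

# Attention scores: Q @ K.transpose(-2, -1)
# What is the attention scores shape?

Input shape: (12, 156, 256)
Output shape: (12, 2, 156, 183)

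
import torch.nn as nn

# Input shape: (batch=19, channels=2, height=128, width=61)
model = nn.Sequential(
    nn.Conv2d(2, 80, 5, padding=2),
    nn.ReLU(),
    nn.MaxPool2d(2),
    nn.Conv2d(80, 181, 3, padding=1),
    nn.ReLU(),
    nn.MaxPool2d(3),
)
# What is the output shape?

Input shape: (19, 2, 128, 61)
  -> after first Conv2d: (19, 80, 128, 61)
  -> after first MaxPool2d: (19, 80, 64, 30)
  -> after second Conv2d: (19, 181, 64, 30)
Output shape: (19, 181, 21, 10)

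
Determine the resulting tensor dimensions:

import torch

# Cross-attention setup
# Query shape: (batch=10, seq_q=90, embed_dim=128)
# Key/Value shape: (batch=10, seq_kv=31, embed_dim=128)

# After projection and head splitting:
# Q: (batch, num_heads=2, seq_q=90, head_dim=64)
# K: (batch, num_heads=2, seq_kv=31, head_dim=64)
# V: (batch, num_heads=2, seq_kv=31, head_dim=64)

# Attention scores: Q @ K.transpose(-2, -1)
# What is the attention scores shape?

Input shape: (10, 90, 128)
Output shape: (10, 2, 90, 31)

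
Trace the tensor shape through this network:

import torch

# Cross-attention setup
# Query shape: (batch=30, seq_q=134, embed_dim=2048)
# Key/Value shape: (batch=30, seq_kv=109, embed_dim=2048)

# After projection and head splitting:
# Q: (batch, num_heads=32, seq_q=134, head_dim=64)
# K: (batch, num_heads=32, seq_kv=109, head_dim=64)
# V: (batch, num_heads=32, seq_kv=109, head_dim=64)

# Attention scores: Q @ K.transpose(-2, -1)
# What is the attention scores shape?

Input shape: (30, 134, 2048)
Output shape: (30, 32, 134, 109)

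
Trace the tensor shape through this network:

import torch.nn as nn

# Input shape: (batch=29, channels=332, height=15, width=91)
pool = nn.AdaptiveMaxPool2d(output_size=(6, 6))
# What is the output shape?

Input shape: (29, 332, 15, 91)
Output shape: (29, 332, 6, 6)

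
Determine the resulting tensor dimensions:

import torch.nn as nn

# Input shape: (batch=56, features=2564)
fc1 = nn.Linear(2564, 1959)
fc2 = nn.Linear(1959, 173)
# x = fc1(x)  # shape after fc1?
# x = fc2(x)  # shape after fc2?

Input shape: (56, 2564)
  -> after fc1: (56, 1959)
Output shape: (56, 173)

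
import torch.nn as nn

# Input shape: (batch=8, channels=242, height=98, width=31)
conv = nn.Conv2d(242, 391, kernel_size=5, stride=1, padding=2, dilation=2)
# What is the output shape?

Input shape: (8, 242, 98, 31)
Output shape: (8, 391, 94, 27)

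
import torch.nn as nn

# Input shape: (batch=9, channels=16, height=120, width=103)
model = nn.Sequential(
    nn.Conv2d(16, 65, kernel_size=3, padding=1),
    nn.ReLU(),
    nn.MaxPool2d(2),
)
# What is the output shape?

Input shape: (9, 16, 120, 103)
  -> after Conv2d: (9, 65, 120, 103)
  -> after ReLU: (9, 65, 120, 103)
Output shape: (9, 65, 60, 51)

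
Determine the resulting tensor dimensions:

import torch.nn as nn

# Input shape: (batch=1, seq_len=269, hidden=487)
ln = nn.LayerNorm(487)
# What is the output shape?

Input shape: (1, 269, 487)
Output shape: (1, 269, 487)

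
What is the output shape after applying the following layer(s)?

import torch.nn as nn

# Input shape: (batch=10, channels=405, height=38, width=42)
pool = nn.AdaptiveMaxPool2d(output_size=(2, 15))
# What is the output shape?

Input shape: (10, 405, 38, 42)
Output shape: (10, 405, 2, 15)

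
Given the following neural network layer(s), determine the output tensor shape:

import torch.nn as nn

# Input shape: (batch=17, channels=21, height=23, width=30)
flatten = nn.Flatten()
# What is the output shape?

Input shape: (17, 21, 23, 30)
Output shape: (17, 14490)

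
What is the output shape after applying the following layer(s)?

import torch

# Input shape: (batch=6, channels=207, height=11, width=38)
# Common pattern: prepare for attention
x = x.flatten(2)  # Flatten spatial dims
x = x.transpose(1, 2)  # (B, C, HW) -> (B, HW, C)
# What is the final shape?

Input shape: (6, 207, 11, 38)
  -> after flatten(2): (6, 207, 418)
Output shape: (6, 418, 207)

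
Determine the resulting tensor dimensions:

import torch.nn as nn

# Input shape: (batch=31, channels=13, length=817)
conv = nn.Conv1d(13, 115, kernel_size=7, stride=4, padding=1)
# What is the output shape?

Input shape: (31, 13, 817)
Output shape: (31, 115, 204)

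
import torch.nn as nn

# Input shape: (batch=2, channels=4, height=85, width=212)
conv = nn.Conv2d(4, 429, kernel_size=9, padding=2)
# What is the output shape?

Input shape: (2, 4, 85, 212)
Output shape: (2, 429, 81, 208)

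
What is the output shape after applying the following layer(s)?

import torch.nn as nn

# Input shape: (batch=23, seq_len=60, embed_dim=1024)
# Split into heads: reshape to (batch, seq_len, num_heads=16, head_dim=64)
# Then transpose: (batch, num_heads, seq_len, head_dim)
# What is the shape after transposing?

Input shape: (23, 60, 1024)
  -> after reshape: (23, 60, 16, 64)
Output shape: (23, 16, 60, 64)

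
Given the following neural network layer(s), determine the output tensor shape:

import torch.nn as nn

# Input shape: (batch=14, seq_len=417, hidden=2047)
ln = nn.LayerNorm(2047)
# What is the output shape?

Input shape: (14, 417, 2047)
Output shape: (14, 417, 2047)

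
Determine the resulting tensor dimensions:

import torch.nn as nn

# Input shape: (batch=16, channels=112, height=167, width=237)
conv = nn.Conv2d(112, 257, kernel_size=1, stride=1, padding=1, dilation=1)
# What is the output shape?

Input shape: (16, 112, 167, 237)
Output shape: (16, 257, 169, 239)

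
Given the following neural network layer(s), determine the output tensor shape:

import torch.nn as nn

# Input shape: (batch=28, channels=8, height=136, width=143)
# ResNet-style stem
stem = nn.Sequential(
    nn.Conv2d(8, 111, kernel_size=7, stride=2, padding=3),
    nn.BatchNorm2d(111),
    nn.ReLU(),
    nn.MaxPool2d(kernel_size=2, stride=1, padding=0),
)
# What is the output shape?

Input shape: (28, 8, 136, 143)
  -> after Conv2d 7x7 stride=2: (28, 111, 68, 72)
Output shape: (28, 111, 67, 71)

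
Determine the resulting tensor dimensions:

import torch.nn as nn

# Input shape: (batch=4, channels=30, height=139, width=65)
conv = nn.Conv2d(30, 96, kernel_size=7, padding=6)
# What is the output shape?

Input shape: (4, 30, 139, 65)
Output shape: (4, 96, 145, 71)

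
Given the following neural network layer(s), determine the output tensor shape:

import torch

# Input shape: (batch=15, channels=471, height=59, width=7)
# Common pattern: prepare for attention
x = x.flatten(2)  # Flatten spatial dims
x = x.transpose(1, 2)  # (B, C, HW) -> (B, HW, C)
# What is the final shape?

Input shape: (15, 471, 59, 7)
  -> after flatten(2): (15, 471, 413)
Output shape: (15, 413, 471)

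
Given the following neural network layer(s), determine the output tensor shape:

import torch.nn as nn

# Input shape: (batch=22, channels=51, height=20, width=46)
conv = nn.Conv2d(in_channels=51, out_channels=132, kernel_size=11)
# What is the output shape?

Input shape: (22, 51, 20, 46)
Output shape: (22, 132, 10, 36)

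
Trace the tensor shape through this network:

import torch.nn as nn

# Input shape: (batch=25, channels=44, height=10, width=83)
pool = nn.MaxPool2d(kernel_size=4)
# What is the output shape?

Input shape: (25, 44, 10, 83)
Output shape: (25, 44, 2, 20)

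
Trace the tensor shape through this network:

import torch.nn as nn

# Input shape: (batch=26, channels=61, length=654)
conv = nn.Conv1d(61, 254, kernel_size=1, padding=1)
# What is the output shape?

Input shape: (26, 61, 654)
Output shape: (26, 254, 656)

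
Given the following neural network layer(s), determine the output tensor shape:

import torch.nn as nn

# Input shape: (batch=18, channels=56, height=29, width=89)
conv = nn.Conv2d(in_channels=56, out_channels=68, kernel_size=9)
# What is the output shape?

Input shape: (18, 56, 29, 89)
Output shape: (18, 68, 21, 81)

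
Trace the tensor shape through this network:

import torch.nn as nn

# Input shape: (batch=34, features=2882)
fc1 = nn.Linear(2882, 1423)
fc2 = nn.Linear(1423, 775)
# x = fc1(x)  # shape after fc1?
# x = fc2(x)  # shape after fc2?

Input shape: (34, 2882)
  -> after fc1: (34, 1423)
Output shape: (34, 775)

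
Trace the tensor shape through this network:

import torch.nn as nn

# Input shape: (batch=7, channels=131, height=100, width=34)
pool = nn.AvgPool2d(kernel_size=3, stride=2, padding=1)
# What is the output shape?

Input shape: (7, 131, 100, 34)
Output shape: (7, 131, 50, 17)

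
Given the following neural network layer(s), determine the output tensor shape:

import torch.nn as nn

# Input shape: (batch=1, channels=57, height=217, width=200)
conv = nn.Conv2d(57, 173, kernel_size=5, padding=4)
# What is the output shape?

Input shape: (1, 57, 217, 200)
Output shape: (1, 173, 221, 204)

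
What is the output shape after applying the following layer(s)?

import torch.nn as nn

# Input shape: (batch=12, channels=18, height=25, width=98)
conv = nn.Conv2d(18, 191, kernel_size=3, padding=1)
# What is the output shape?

Input shape: (12, 18, 25, 98)
Output shape: (12, 191, 25, 98)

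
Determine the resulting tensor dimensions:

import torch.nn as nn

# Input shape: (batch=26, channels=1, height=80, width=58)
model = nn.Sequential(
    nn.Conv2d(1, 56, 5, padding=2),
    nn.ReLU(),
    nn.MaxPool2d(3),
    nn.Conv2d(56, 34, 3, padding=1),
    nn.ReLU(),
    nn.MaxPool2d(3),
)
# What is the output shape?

Input shape: (26, 1, 80, 58)
  -> after first Conv2d: (26, 56, 80, 58)
  -> after first MaxPool2d: (26, 56, 26, 19)
  -> after second Conv2d: (26, 34, 26, 19)
Output shape: (26, 34, 8, 6)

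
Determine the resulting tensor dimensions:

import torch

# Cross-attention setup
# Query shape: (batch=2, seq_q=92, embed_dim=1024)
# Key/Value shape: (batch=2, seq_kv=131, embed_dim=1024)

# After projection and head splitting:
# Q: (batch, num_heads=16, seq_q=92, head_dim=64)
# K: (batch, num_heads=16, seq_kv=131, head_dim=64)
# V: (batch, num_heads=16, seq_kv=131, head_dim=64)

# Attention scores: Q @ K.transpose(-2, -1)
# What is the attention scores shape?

Input shape: (2, 92, 1024)
Output shape: (2, 16, 92, 131)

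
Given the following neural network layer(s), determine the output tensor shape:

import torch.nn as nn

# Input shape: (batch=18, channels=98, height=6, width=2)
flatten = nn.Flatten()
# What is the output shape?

Input shape: (18, 98, 6, 2)
Output shape: (18, 1176)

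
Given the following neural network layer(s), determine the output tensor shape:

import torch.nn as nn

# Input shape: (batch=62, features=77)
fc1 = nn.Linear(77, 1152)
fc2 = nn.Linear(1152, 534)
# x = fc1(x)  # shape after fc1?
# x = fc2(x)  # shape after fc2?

Input shape: (62, 77)
  -> after fc1: (62, 1152)
Output shape: (62, 534)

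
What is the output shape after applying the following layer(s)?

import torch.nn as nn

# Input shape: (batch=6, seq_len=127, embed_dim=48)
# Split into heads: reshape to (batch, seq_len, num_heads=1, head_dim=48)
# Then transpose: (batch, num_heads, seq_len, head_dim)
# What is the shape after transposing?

Input shape: (6, 127, 48)
  -> after reshape: (6, 127, 1, 48)
Output shape: (6, 1, 127, 48)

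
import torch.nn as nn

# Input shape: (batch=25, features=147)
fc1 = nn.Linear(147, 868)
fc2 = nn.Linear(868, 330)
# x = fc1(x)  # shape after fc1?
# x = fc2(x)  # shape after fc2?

Input shape: (25, 147)
  -> after fc1: (25, 868)
Output shape: (25, 330)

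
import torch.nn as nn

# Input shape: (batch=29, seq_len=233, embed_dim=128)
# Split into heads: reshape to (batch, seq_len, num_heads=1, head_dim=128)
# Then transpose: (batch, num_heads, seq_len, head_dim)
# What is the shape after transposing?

Input shape: (29, 233, 128)
  -> after reshape: (29, 233, 1, 128)
Output shape: (29, 1, 233, 128)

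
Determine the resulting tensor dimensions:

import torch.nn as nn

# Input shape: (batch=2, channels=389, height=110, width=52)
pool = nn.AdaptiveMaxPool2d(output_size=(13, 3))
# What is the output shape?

Input shape: (2, 389, 110, 52)
Output shape: (2, 389, 13, 3)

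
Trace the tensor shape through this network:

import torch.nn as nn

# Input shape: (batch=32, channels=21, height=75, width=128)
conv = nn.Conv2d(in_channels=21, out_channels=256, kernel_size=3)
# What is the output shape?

Input shape: (32, 21, 75, 128)
Output shape: (32, 256, 73, 126)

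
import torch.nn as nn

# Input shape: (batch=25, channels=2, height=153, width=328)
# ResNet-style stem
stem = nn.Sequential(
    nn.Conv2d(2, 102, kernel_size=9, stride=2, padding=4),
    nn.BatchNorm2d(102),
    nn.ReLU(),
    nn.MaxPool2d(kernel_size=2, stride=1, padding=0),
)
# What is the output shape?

Input shape: (25, 2, 153, 328)
  -> after Conv2d 9x9 stride=2: (25, 102, 77, 164)
Output shape: (25, 102, 76, 163)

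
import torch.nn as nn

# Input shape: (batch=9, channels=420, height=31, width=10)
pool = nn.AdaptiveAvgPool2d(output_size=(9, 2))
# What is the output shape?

Input shape: (9, 420, 31, 10)
Output shape: (9, 420, 9, 2)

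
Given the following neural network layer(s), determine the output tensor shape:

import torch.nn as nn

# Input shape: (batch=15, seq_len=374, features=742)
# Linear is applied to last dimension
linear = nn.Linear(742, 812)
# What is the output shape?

Input shape: (15, 374, 742)
Output shape: (15, 374, 812)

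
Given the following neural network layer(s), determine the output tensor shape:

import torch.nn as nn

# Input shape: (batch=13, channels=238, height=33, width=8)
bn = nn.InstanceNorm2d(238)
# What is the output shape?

Input shape: (13, 238, 33, 8)
Output shape: (13, 238, 33, 8)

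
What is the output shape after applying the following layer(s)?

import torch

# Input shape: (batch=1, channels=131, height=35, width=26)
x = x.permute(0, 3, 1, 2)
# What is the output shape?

Input shape: (1, 131, 35, 26)
Output shape: (1, 26, 131, 35)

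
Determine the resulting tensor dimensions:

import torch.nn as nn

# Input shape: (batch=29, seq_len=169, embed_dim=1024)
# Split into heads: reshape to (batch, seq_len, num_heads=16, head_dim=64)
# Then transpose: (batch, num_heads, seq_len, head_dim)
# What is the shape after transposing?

Input shape: (29, 169, 1024)
  -> after reshape: (29, 169, 16, 64)
Output shape: (29, 16, 169, 64)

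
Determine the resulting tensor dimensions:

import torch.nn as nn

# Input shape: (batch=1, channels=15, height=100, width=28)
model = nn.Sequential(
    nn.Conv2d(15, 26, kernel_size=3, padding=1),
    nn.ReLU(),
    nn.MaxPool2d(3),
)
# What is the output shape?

Input shape: (1, 15, 100, 28)
  -> after Conv2d: (1, 26, 100, 28)
  -> after ReLU: (1, 26, 100, 28)
Output shape: (1, 26, 33, 9)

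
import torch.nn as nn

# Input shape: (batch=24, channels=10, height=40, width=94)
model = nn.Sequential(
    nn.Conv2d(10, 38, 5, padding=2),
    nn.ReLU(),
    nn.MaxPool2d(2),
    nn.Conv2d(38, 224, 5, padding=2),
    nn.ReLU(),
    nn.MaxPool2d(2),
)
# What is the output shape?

Input shape: (24, 10, 40, 94)
  -> after first Conv2d: (24, 38, 40, 94)
  -> after first MaxPool2d: (24, 38, 20, 47)
  -> after second Conv2d: (24, 224, 20, 47)
Output shape: (24, 224, 10, 23)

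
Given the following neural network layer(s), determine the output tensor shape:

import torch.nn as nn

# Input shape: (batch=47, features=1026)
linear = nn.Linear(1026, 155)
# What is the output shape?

Input shape: (47, 1026)
Output shape: (47, 155)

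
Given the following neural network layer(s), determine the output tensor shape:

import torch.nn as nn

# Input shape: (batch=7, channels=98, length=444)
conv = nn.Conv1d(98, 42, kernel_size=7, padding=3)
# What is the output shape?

Input shape: (7, 98, 444)
Output shape: (7, 42, 444)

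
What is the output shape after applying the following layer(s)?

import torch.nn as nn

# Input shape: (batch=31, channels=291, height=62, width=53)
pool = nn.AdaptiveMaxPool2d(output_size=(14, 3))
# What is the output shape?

Input shape: (31, 291, 62, 53)
Output shape: (31, 291, 14, 3)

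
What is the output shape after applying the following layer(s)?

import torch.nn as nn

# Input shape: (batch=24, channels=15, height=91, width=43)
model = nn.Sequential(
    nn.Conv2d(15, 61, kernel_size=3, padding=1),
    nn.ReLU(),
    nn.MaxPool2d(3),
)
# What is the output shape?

Input shape: (24, 15, 91, 43)
  -> after Conv2d: (24, 61, 91, 43)
  -> after ReLU: (24, 61, 91, 43)
Output shape: (24, 61, 30, 14)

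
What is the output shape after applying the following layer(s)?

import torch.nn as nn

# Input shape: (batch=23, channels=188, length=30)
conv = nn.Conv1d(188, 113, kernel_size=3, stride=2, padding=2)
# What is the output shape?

Input shape: (23, 188, 30)
Output shape: (23, 113, 16)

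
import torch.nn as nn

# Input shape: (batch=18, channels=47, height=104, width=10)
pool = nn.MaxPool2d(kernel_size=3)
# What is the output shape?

Input shape: (18, 47, 104, 10)
Output shape: (18, 47, 34, 3)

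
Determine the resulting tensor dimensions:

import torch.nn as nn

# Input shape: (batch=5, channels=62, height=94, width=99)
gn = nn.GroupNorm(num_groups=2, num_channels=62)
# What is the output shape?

Input shape: (5, 62, 94, 99)
Output shape: (5, 62, 94, 99)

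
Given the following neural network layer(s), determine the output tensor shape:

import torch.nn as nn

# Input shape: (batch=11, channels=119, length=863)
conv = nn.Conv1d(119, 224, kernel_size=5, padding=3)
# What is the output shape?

Input shape: (11, 119, 863)
Output shape: (11, 224, 865)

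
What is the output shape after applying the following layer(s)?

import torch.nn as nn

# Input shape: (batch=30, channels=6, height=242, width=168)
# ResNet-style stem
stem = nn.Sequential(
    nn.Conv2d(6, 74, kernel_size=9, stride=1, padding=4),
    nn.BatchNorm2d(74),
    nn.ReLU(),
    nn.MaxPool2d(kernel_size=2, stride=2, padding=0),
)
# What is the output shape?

Input shape: (30, 6, 242, 168)
  -> after Conv2d 9x9 stride=1: (30, 74, 242, 168)
Output shape: (30, 74, 121, 84)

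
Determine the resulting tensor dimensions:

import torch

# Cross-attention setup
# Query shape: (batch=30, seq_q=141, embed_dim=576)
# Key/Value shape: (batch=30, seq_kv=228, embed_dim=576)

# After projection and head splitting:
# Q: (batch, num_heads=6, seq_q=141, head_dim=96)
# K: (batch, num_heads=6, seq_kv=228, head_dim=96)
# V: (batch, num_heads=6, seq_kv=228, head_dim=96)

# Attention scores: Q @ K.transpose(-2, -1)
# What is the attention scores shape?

Input shape: (30, 141, 576)
Output shape: (30, 6, 141, 228)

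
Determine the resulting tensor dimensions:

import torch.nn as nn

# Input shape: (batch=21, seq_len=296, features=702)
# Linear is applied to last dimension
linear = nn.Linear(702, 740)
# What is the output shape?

Input shape: (21, 296, 702)
Output shape: (21, 296, 740)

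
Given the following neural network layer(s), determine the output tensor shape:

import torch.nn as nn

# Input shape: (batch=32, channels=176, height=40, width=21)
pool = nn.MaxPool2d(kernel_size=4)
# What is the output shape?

Input shape: (32, 176, 40, 21)
Output shape: (32, 176, 10, 5)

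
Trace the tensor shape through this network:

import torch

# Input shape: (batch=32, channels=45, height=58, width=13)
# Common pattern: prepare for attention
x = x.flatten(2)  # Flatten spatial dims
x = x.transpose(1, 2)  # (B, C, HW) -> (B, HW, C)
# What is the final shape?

Input shape: (32, 45, 58, 13)
  -> after flatten(2): (32, 45, 754)
Output shape: (32, 754, 45)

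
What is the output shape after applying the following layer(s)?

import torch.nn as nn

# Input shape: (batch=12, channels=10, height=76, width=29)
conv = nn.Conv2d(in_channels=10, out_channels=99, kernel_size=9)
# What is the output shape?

Input shape: (12, 10, 76, 29)
Output shape: (12, 99, 68, 21)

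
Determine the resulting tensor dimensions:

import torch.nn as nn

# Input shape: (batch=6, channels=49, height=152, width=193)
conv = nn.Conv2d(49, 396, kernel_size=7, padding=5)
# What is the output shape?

Input shape: (6, 49, 152, 193)
Output shape: (6, 396, 156, 197)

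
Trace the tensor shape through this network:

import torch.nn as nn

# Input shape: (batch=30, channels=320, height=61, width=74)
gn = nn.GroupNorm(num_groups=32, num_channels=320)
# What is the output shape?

Input shape: (30, 320, 61, 74)
Output shape: (30, 320, 61, 74)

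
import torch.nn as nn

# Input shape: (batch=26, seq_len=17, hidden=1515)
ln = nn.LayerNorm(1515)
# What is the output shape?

Input shape: (26, 17, 1515)
Output shape: (26, 17, 1515)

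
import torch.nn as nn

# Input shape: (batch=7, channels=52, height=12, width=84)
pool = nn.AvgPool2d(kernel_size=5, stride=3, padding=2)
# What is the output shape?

Input shape: (7, 52, 12, 84)
Output shape: (7, 52, 4, 28)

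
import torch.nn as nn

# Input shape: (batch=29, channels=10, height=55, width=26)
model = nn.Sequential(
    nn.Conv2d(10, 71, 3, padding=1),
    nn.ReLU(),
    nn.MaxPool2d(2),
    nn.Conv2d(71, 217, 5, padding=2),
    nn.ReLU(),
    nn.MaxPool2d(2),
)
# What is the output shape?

Input shape: (29, 10, 55, 26)
  -> after first Conv2d: (29, 71, 55, 26)
  -> after first MaxPool2d: (29, 71, 27, 13)
  -> after second Conv2d: (29, 217, 27, 13)
Output shape: (29, 217, 13, 6)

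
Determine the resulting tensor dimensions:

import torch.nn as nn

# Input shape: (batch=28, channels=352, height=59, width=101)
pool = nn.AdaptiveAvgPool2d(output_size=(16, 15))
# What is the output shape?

Input shape: (28, 352, 59, 101)
Output shape: (28, 352, 16, 15)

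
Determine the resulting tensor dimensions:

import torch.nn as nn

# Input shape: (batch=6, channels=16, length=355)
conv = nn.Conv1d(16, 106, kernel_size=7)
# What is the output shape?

Input shape: (6, 16, 355)
Output shape: (6, 106, 349)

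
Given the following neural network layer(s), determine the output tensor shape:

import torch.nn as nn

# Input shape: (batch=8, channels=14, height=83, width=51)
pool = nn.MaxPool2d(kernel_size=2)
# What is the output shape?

Input shape: (8, 14, 83, 51)
Output shape: (8, 14, 41, 25)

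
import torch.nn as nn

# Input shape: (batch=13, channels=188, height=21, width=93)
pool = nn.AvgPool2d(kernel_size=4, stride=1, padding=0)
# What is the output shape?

Input shape: (13, 188, 21, 93)
Output shape: (13, 188, 18, 90)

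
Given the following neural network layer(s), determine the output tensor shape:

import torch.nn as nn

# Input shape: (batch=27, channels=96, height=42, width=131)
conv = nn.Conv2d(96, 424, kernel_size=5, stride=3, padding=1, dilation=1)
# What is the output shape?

Input shape: (27, 96, 42, 131)
Output shape: (27, 424, 14, 43)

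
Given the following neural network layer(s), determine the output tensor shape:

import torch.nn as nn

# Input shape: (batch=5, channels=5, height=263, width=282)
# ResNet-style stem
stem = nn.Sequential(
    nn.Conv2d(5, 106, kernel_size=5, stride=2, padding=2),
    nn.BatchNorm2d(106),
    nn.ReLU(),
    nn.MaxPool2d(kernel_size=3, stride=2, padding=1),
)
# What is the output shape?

Input shape: (5, 5, 263, 282)
  -> after Conv2d 5x5 stride=2: (5, 106, 132, 141)
Output shape: (5, 106, 66, 71)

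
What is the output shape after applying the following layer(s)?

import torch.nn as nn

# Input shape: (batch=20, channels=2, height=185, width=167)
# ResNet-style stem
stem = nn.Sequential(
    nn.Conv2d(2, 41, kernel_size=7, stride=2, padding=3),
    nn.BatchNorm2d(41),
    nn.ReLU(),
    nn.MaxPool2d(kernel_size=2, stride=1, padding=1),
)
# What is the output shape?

Input shape: (20, 2, 185, 167)
  -> after Conv2d 7x7 stride=2: (20, 41, 93, 84)
Output shape: (20, 41, 94, 85)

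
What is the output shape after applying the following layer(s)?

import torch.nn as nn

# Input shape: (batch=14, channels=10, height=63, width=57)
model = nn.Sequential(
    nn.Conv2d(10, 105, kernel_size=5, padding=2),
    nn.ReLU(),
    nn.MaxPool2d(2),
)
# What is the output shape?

Input shape: (14, 10, 63, 57)
  -> after Conv2d: (14, 105, 63, 57)
  -> after ReLU: (14, 105, 63, 57)
Output shape: (14, 105, 31, 28)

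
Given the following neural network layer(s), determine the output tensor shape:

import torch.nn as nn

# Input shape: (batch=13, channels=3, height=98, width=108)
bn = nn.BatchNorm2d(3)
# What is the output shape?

Input shape: (13, 3, 98, 108)
Output shape: (13, 3, 98, 108)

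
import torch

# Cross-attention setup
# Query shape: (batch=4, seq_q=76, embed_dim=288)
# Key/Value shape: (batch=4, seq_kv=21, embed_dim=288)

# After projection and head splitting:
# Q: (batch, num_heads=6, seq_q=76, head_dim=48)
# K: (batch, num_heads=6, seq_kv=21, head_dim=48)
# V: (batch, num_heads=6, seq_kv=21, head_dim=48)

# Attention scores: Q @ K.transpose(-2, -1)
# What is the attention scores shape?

Input shape: (4, 76, 288)
Output shape: (4, 6, 76, 21)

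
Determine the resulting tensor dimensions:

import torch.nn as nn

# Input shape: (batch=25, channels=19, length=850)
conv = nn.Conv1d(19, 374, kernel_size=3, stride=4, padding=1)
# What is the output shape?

Input shape: (25, 19, 850)
Output shape: (25, 374, 213)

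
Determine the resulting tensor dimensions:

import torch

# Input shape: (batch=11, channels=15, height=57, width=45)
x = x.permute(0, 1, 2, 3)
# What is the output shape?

Input shape: (11, 15, 57, 45)
Output shape: (11, 15, 57, 45)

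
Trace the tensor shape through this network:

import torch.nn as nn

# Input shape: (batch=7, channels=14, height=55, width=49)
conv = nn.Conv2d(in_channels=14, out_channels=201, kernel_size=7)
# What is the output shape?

Input shape: (7, 14, 55, 49)
Output shape: (7, 201, 49, 43)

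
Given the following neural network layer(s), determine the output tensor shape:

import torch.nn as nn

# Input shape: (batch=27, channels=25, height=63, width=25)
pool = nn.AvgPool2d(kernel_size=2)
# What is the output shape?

Input shape: (27, 25, 63, 25)
Output shape: (27, 25, 31, 12)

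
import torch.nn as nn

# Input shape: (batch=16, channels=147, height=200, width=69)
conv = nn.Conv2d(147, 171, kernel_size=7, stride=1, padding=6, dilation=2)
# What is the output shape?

Input shape: (16, 147, 200, 69)
Output shape: (16, 171, 200, 69)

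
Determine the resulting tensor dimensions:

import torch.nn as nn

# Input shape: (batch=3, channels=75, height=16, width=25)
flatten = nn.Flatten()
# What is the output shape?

Input shape: (3, 75, 16, 25)
Output shape: (3, 30000)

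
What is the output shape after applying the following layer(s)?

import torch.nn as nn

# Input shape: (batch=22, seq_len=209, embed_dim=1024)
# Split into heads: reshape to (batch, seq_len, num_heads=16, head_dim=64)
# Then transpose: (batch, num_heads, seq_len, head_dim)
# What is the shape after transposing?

Input shape: (22, 209, 1024)
  -> after reshape: (22, 209, 16, 64)
Output shape: (22, 16, 209, 64)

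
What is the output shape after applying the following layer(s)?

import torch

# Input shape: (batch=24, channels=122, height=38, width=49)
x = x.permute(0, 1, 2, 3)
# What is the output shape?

Input shape: (24, 122, 38, 49)
Output shape: (24, 122, 38, 49)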